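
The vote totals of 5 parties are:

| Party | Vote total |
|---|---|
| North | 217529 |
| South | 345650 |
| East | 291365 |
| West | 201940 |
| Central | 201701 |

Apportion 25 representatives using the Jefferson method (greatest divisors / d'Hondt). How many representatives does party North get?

Standard divisor 1258185/25 ≈ 50327.4; standard quotas: North 4.322, South 6.868, East 5.789, West 4.013, Central 4.008.
Rounding down gives 4, 6, 5, 4, 4 = 23 seats, so the divisor must be adjusted.
With modified divisor 46000: modified quotas North 4.729, South 7.514, East 6.334, West 4.390, Central 4.385.
Rounding down: North 4, South 7, East 6, West 4, Central 4 (total 25).
North receives 4.

4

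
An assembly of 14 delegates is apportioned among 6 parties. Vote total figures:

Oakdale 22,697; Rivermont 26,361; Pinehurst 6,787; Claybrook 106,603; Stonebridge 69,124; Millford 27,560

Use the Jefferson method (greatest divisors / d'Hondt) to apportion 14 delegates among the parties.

Oakdale=1, Rivermont=1, Pinehurst=0, Claybrook=7, Stonebridge=4, Millford=1

Standard divisor 259132/14 ≈ 18509.429; standard quotas: Oakdale 1.226, Rivermont 1.424, Pinehurst 0.367, Claybrook 5.759, Stonebridge 3.735, Millford 1.489.
Rounding down gives 1, 1, 0, 5, 3, 1 = 11 seats, so the divisor must be adjusted.
With modified divisor 14500: modified quotas Oakdale 1.565, Rivermont 1.818, Pinehurst 0.468, Claybrook 7.352, Stonebridge 4.767, Millford 1.901.
Rounding down: Oakdale 1, Rivermont 1, Pinehurst 0, Claybrook 7, Stonebridge 4, Millford 1 (total 14).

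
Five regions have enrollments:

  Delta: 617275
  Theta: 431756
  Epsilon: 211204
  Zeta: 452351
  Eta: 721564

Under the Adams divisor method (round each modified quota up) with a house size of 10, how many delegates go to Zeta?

2

Standard divisor 2434150/10 ≈ 243415; standard quotas: Delta 2.536, Theta 1.774, Epsilon 0.868, Zeta 1.858, Eta 2.964.
Rounding up gives 3, 2, 1, 2, 3 = 11 seats, so the divisor must be adjusted.
With modified divisor 334700: modified quotas Delta 1.844, Theta 1.290, Epsilon 0.631, Zeta 1.352, Eta 2.156.
Rounding up: Delta 2, Theta 2, Epsilon 1, Zeta 2, Eta 3 (total 10).
Zeta receives 2.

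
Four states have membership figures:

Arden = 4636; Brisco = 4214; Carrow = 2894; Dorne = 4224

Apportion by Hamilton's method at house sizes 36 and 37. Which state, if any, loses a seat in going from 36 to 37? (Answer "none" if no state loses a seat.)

At 36 seats: Arden 10, Brisco 9, Carrow 7, Dorne 10.
At 37 seats: Arden 11, Brisco 10, Carrow 6, Dorne 10.
Carrow drops from 7 to 6.

Carrow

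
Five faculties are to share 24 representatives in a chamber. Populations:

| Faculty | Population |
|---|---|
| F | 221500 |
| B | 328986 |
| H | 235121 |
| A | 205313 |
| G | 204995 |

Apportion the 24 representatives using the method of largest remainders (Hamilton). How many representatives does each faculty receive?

The standard divisor is 1195915/24 ≈ 49829.792.
Standard quotas: F 4.4451, B 6.6022, H 4.7185, A 4.1203, G 4.1139.
Lower quotas: F 4, B 6, H 4, A 4, G 4 (sum 22, leaving 2 seats).
Remainders in descending order: H 0.7185, B 0.6022, F 0.4451, A 0.1203, G 0.1139.
The surplus seats go to H, B.

F 4, B 7, H 5, A 4, G 4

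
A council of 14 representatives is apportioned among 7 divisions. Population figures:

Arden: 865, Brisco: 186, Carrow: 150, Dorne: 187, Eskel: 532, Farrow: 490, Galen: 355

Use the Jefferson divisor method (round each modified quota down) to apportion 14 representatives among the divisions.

Standard divisor 2765/14 ≈ 197.5; standard quotas: Arden 4.380, Brisco 0.942, Carrow 0.759, Dorne 0.947, Eskel 2.694, Farrow 2.481, Galen 1.797.
Rounding down gives 4, 0, 0, 0, 2, 2, 1 = 9 seats, so the divisor must be adjusted.
With modified divisor 170: modified quotas Arden 5.088, Brisco 1.094, Carrow 0.882, Dorne 1.100, Eskel 3.129, Farrow 2.882, Galen 2.088.
Rounding down: Arden 5, Brisco 1, Carrow 0, Dorne 1, Eskel 3, Farrow 2, Galen 2 (total 14).

Arden: 5, Brisco: 1, Carrow: 0, Dorne: 1, Eskel: 3, Farrow: 2, Galen: 2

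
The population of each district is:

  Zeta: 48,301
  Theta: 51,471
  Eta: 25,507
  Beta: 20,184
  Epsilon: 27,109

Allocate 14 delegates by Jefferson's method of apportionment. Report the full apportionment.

Zeta 4, Theta 5, Eta 2, Beta 1, Epsilon 2

Standard divisor 172572/14 ≈ 12326.571; standard quotas: Zeta 3.918, Theta 4.176, Eta 2.069, Beta 1.637, Epsilon 2.199.
Rounding down gives 3, 4, 2, 1, 2 = 12 seats, so the divisor must be adjusted.
With modified divisor 10200: modified quotas Zeta 4.735, Theta 5.046, Eta 2.501, Beta 1.979, Epsilon 2.658.
Rounding down: Zeta 4, Theta 5, Eta 2, Beta 1, Epsilon 2 (total 14).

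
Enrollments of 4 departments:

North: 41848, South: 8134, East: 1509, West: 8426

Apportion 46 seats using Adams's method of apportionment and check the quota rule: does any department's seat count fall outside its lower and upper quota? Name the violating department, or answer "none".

Standard quotas: North 32.128, South 6.245, East 1.159, West 6.469.
Adams allocation: North 31, South 6, East 2, West 7.
North has quota 32.128 (lower 32, upper 33) but receives 31 — outside the quota interval.

North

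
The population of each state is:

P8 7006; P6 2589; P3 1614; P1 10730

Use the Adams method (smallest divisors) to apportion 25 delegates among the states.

Standard divisor 21939/25 ≈ 877.56; standard quotas: P8 7.983, P6 2.950, P3 1.839, P1 12.227.
Rounding up gives 8, 3, 2, 13 = 26 seats, so the divisor must be adjusted.
With modified divisor 900: modified quotas P8 7.784, P6 2.877, P3 1.793, P1 11.922.
Rounding up: P8 8, P6 3, P3 2, P1 12 (total 25).

P8 8; P6 3; P3 2; P1 12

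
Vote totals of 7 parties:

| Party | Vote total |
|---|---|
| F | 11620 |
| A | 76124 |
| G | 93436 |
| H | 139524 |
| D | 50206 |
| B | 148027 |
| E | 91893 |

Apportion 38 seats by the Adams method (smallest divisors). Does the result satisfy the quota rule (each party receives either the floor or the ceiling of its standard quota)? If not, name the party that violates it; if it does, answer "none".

none

Standard quotas: F 0.723, A 4.736, G 5.813, H 8.680, D 3.123, B 9.209, E 5.717.
Adams allocation: F 1, A 5, G 6, H 8, D 3, B 9, E 6.
Every allocation lies between the lower and upper quota.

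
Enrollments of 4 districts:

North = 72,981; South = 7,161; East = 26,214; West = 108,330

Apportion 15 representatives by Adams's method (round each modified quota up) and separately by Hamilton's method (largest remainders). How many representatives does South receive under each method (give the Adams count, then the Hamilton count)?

Adams: North 5, South 1, East 2, West 7.
Hamilton: North 5, South 0, East 2, West 8.
South gets 1 under Adams and 0 under Hamilton.

1 and 0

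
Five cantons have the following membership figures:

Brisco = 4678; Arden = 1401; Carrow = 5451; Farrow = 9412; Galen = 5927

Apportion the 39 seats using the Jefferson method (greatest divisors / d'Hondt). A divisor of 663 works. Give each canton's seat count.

Brisco: 7, Arden: 2, Carrow: 8, Farrow: 14, Galen: 8

With modified divisor 663: modified quotas Brisco 7.056, Arden 2.113, Carrow 8.222, Farrow 14.196, Galen 8.940.
Rounding down: Brisco 7, Arden 2, Carrow 8, Farrow 14, Galen 8 (total 39).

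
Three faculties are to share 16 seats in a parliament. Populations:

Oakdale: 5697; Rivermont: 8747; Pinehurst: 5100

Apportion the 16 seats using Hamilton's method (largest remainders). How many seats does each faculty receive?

Oakdale=5, Rivermont=7, Pinehurst=4

The standard divisor is 19544/16 ≈ 1221.5.
Standard quotas: Oakdale 4.6639, Rivermont 7.1609, Pinehurst 4.1752.
Lower quotas: Oakdale 4, Rivermont 7, Pinehurst 4 (sum 15, leaving 1 seat).
Remainders in descending order: Oakdale 0.6639, Pinehurst 0.1752, Rivermont 0.1609.
The surplus seat goes to Oakdale.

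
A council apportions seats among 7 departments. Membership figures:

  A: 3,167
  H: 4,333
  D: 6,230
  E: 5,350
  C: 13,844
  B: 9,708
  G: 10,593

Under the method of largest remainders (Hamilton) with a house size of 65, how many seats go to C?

17

Total 53225; standard divisor 53225/65 ≈ 818.846.
Standard quotas: A 3.8676, H 5.2916, D 7.6083, E 6.5336, C 16.9067, B 11.8557, G 12.9365.
Lower quotas: A 3, H 5, D 7, E 6, C 16, B 11, G 12 (sum 60, leaving 5 seats).
Remainders in descending order: G 0.9365, C 0.9067, A 0.8676, B 0.8557, D 0.6083, E 0.5336, H 0.2916.
Largest remainders: G, C, A, B, D receive the extra seats.
C receives 17.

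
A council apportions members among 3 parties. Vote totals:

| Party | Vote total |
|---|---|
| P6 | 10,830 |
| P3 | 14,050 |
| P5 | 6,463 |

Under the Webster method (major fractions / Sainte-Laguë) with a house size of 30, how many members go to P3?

14

Standard divisor 31343/30 ≈ 1044.767; standard quotas: P6 10.366, P3 13.448, P5 6.186.
Rounding to the nearest integer gives 10, 13, 6 = 29 seats, so the divisor must be adjusted.
With modified divisor 1036: modified quotas P6 10.454, P3 13.562, P5 6.238.
Rounding to the nearest integer: P6 10, P3 14, P5 6 (total 30).
P3 receives 14.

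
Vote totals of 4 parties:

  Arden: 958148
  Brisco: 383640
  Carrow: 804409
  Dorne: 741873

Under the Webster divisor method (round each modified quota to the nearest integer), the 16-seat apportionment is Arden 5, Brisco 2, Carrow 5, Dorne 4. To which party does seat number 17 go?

Arden

Priority for the next seat is population ÷ (current seats + 0.5).
Priorities: Arden 174208.727, Brisco 153456.000, Carrow 146256.182, Dorne 164860.667.
Highest priority: Arden.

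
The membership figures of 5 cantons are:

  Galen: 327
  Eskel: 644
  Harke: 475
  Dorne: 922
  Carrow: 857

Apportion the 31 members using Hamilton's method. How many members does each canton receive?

Total 3225; standard divisor 3225/31 ≈ 104.032.
Standard quotas: Galen 3.143, Eskel 6.190, Harke 4.566, Dorne 8.863, Carrow 8.238.
Lower quotas: Galen 3, Eskel 6, Harke 4, Dorne 8, Carrow 8 (sum 29, leaving 2 seats).
Remainders in descending order: Dorne 0.863, Harke 0.566, Carrow 0.238, Eskel 0.190, Galen 0.143.
The surplus seats go to Dorne, Harke.

Galen 3; Eskel 6; Harke 5; Dorne 9; Carrow 8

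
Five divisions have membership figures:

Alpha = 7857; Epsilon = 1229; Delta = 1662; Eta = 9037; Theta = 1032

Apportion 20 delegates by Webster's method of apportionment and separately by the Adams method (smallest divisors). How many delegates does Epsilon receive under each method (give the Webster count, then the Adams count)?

1 and 2

Webster: Alpha 7, Epsilon 1, Delta 2, Eta 9, Theta 1.
Adams: Alpha 7, Epsilon 2, Delta 2, Eta 8, Theta 1.
Epsilon gets 1 under Webster and 2 under Adams.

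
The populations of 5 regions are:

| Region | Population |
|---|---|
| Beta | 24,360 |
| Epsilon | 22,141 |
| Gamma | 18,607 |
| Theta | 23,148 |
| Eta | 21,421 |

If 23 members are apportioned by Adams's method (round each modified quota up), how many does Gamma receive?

4

Standard divisor 109677/23 ≈ 4768.565; standard quotas: Beta 5.108, Epsilon 4.643, Gamma 3.902, Theta 4.854, Eta 4.492.
Rounding up gives 6, 5, 4, 5, 5 = 25 seats, so the divisor must be adjusted.
With modified divisor 5400: modified quotas Beta 4.511, Epsilon 4.100, Gamma 3.446, Theta 4.287, Eta 3.967.
Rounding up: Beta 5, Epsilon 5, Gamma 4, Theta 5, Eta 4 (total 23).
Gamma receives 4.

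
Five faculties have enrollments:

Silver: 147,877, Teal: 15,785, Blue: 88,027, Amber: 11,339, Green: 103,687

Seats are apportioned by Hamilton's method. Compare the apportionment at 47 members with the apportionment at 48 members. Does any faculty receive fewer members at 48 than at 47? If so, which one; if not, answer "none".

At 47 seats: Silver 19, Teal 2, Blue 11, Amber 2, Green 13.
At 48 seats: Silver 19, Teal 2, Blue 12, Amber 1, Green 14.
Amber drops from 2 to 1.

Amber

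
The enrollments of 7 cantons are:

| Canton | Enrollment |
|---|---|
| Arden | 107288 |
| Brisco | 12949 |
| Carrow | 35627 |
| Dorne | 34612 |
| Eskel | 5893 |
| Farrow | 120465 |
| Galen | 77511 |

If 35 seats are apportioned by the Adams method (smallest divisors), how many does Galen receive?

Standard divisor 394345/35 ≈ 11267; standard quotas: Arden 9.522, Brisco 1.149, Carrow 3.162, Dorne 3.072, Eskel 0.523, Farrow 10.692, Galen 6.879.
Rounding up gives 10, 2, 4, 4, 1, 11, 7 = 39 seats, so the divisor must be adjusted.
With modified divisor 12500: modified quotas Arden 8.583, Brisco 1.036, Carrow 2.850, Dorne 2.769, Eskel 0.471, Farrow 9.637, Galen 6.201.
Rounding up: Arden 9, Brisco 2, Carrow 3, Dorne 3, Eskel 1, Farrow 10, Galen 7 (total 35).
Galen receives 7.

7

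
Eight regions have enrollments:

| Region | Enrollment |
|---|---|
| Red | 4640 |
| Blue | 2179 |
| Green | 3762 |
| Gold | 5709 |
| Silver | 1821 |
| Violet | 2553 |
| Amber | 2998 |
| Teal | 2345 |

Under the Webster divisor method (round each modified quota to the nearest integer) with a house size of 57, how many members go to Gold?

Standard divisor 26007/57 ≈ 456.263; standard quotas: Red 10.170, Blue 4.776, Green 8.245, Gold 12.513, Silver 3.991, Violet 5.595, Amber 6.571, Teal 5.140.
Rounding to the nearest integer gives 10, 5, 8, 13, 4, 6, 7, 5 = 58 seats, so the divisor must be adjusted.
With modified divisor 459: modified quotas Red 10.109, Blue 4.747, Green 8.196, Gold 12.438, Silver 3.967, Violet 5.562, Amber 6.532, Teal 5.109.
Rounding to the nearest integer: Red 10, Blue 5, Green 8, Gold 12, Silver 4, Violet 6, Amber 7, Teal 5 (total 57).
Gold receives 12.

12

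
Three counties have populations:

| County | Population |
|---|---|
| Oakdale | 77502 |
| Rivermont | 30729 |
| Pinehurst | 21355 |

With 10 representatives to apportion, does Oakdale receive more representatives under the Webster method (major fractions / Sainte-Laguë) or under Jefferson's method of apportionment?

Jefferson

Webster: Oakdale 6, Rivermont 2, Pinehurst 2.
Jefferson: Oakdale 7, Rivermont 2, Pinehurst 1.
Oakdale gets 6 under Webster and 7 under Jefferson.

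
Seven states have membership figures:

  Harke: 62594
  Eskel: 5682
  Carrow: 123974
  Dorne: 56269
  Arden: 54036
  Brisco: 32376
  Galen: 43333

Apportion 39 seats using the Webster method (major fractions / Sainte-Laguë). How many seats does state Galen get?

Standard divisor 378264/39 ≈ 9699.077; standard quotas: Harke 6.454, Eskel 0.586, Carrow 12.782, Dorne 5.801, Arden 5.571, Brisco 3.338, Galen 4.468.
Rounding to the nearest integer gives Harke 6, Eskel 1, Carrow 13, Dorne 6, Arden 6, Brisco 3, Galen 4 — total 39, matching the house size, so no adjustment is needed.
Galen receives 4.

4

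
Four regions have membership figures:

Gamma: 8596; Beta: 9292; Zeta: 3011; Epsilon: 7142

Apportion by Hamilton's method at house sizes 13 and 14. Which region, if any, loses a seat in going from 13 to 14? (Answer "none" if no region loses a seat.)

At 13 seats: Gamma 4, Beta 4, Zeta 2, Epsilon 3.
At 14 seats: Gamma 4, Beta 5, Zeta 1, Epsilon 4.
Zeta drops from 2 to 1.

Zeta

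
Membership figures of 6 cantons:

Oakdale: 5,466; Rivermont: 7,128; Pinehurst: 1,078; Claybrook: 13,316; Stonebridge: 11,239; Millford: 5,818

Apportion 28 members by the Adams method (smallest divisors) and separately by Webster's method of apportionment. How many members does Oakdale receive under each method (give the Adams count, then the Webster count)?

Adams: Oakdale 4, Rivermont 4, Pinehurst 1, Claybrook 8, Stonebridge 7, Millford 4.
Webster: Oakdale 3, Rivermont 5, Pinehurst 1, Claybrook 8, Stonebridge 7, Millford 4.
Oakdale gets 4 under Adams and 3 under Webster.

4 and 3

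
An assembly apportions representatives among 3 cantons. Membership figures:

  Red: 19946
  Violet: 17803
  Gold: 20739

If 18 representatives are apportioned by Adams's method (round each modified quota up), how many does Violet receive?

6

Standard divisor 58488/18 ≈ 3249.333; standard quotas: Red 6.138, Violet 5.479, Gold 6.383.
Rounding up gives 7, 6, 7 = 20 seats, so the divisor must be adjusted.
With modified divisor 3500: modified quotas Red 5.699, Violet 5.087, Gold 5.925.
Rounding up: Red 6, Violet 6, Gold 6 (total 18).
Violet receives 6.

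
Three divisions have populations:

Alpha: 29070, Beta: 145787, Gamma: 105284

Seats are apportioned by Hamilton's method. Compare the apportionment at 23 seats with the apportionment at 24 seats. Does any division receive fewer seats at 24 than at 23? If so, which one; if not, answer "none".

none

At 23 seats: Alpha 2, Beta 12, Gamma 9.
At 24 seats: Alpha 3, Beta 12, Gamma 9.
No division's allocation decreased.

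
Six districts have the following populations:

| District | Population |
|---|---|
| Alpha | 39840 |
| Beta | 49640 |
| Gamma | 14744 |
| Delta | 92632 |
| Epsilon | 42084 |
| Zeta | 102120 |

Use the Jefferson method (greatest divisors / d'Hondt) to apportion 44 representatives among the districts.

Alpha 5, Beta 6, Gamma 2, Delta 12, Epsilon 5, Zeta 14

Standard divisor 341060/44 ≈ 7751.364; standard quotas: Alpha 5.140, Beta 6.404, Gamma 1.902, Delta 11.950, Epsilon 5.429, Zeta 13.174.
Rounding down gives 5, 6, 1, 11, 5, 13 = 41 seats, so the divisor must be adjusted.
With modified divisor 7200: modified quotas Alpha 5.533, Beta 6.894, Gamma 2.048, Delta 12.866, Epsilon 5.845, Zeta 14.183.
Rounding down: Alpha 5, Beta 6, Gamma 2, Delta 12, Epsilon 5, Zeta 14 (total 44).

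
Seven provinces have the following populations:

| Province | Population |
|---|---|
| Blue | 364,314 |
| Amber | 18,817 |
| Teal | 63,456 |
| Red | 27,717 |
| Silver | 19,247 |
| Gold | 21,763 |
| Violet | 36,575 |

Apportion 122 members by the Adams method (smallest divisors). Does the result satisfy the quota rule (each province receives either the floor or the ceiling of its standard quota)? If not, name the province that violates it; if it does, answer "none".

Blue

Standard quotas: Blue 80.535, Amber 4.160, Teal 14.028, Red 6.127, Silver 4.255, Gold 4.811, Violet 8.085.
Adams allocation: Blue 79, Amber 5, Teal 14, Red 6, Silver 5, Gold 5, Violet 8.
Blue has quota 80.535 (lower 80, upper 81) but receives 79 — outside the quota interval.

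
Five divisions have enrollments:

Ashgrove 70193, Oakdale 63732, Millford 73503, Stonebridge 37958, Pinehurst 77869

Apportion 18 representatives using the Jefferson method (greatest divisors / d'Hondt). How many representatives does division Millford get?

Standard divisor 323255/18 ≈ 17958.611; standard quotas: Ashgrove 3.909, Oakdale 3.549, Millford 4.093, Stonebridge 2.114, Pinehurst 4.336.
Rounding down gives 3, 3, 4, 2, 4 = 16 seats, so the divisor must be adjusted.
With modified divisor 15800: modified quotas Ashgrove 4.443, Oakdale 4.034, Millford 4.652, Stonebridge 2.402, Pinehurst 4.928.
Rounding down: Ashgrove 4, Oakdale 4, Millford 4, Stonebridge 2, Pinehurst 4 (total 18).
Millford receives 4.

4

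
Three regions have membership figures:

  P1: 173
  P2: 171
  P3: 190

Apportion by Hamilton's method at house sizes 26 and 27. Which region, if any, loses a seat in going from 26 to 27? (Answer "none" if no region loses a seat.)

At 26 seats: P1 9, P2 8, P3 9.
At 27 seats: P1 9, P2 9, P3 9.
No region's allocation decreased.

none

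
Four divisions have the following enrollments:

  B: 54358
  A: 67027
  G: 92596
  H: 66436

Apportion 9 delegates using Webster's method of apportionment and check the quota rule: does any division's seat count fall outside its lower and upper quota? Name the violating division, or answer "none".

none

Standard quotas: B 1.745, A 2.151, G 2.972, H 2.132.
Webster allocation: B 2, A 2, G 3, H 2.
Every allocation lies between the lower and upper quota.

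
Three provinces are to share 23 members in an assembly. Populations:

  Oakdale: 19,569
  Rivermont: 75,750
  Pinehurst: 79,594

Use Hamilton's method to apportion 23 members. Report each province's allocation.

The standard divisor is 174913/23 ≈ 7604.913.
Standard quotas: Oakdale 2.5732, Rivermont 9.9607, Pinehurst 10.4661.
Lower quotas: Oakdale 2, Rivermont 9, Pinehurst 10 (sum 21, leaving 2 seats).
Remainders in descending order: Rivermont 0.9607, Oakdale 0.5732, Pinehurst 0.4661.
The surplus seats go to Rivermont, Oakdale.

Oakdale 3; Rivermont 10; Pinehurst 10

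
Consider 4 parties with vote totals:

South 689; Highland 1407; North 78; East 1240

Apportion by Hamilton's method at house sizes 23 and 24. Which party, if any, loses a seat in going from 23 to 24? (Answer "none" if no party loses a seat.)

At 23 seats: South 5, Highland 9, North 1, East 8.
At 24 seats: South 5, Highland 10, North 0, East 9.
North drops from 1 to 0.

North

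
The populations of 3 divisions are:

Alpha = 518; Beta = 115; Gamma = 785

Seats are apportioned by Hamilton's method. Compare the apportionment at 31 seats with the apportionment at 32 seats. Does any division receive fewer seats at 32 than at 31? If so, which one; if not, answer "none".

At 31 seats: Alpha 11, Beta 3, Gamma 17.
At 32 seats: Alpha 12, Beta 2, Gamma 18.
Beta drops from 3 to 2.

Beta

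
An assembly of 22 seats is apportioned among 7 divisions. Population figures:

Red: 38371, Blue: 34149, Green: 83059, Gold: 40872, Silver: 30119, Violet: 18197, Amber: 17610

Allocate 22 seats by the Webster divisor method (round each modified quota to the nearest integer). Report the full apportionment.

Red: 3, Blue: 3, Green: 7, Gold: 3, Silver: 3, Violet: 2, Amber: 1

Standard divisor 262377/22 ≈ 11926.227; standard quotas: Red 3.217, Blue 2.863, Green 6.964, Gold 3.427, Silver 2.525, Violet 1.526, Amber 1.477.
Rounding to the nearest integer gives Red 3, Blue 3, Green 7, Gold 3, Silver 3, Violet 2, Amber 1 — total 22, matching the house size, so no adjustment is needed.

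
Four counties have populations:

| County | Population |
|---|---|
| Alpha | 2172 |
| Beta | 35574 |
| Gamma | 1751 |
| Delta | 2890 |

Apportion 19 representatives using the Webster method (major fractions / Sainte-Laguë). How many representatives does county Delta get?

1

Standard divisor 42387/19 ≈ 2230.895; standard quotas: Alpha 0.974, Beta 15.946, Gamma 0.785, Delta 1.295.
Rounding to the nearest integer gives Alpha 1, Beta 16, Gamma 1, Delta 1 — total 19, matching the house size, so no adjustment is needed.
Delta receives 1.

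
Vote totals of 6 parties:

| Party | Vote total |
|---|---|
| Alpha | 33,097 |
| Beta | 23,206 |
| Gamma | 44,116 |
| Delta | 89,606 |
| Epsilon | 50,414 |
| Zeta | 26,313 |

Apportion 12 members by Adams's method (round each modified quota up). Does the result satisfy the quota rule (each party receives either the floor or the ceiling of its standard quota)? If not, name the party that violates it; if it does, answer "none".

Standard quotas: Alpha 1.489, Beta 1.044, Gamma 1.985, Delta 4.031, Epsilon 2.268, Zeta 1.184.
Adams allocation: Alpha 2, Beta 1, Gamma 2, Delta 4, Epsilon 2, Zeta 1.
Every allocation lies between the lower and upper quota.

none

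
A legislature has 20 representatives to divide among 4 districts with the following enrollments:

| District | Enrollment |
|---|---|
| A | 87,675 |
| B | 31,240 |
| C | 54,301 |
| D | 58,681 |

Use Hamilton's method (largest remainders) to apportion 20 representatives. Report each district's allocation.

A=7, B=3, C=5, D=5

The standard divisor is 231897/20 ≈ 11594.85.
Standard quotas: A 7.5615, B 2.6943, C 4.6832, D 5.0610.
Lower quotas: A 7, B 2, C 4, D 5 (sum 18, leaving 2 seats).
Remainders in descending order: B 0.6943, C 0.6832, A 0.5615, D 0.0610.
The surplus seats go to B, C.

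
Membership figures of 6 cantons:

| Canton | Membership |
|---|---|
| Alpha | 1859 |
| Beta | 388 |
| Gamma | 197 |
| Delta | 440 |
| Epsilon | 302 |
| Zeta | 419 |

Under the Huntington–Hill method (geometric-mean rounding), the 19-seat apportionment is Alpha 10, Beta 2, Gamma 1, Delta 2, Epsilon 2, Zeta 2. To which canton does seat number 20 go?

Priority for the next seat is population ÷ (√(s·(s+1))).
Priorities: Alpha 177.249, Beta 158.400, Gamma 139.300, Delta 179.629, Epsilon 123.291, Zeta 171.056.
Highest priority: Delta.

Delta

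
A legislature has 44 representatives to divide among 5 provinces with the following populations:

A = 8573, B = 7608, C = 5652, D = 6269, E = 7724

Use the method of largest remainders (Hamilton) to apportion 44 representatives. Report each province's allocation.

A: 11, B: 9, C: 7, D: 8, E: 9

The standard divisor is 35826/44 ≈ 814.227.
Standard quotas: A 10.5290, B 9.3438, C 6.9416, D 7.6993, E 9.4863.
Lower quotas: A 10, B 9, C 6, D 7, E 9 (sum 41, leaving 3 seats).
Remainders in descending order: C 0.9416, D 0.6993, A 0.5290, E 0.4863, B 0.3438.
Largest remainders: C, D, A receive the extra seats.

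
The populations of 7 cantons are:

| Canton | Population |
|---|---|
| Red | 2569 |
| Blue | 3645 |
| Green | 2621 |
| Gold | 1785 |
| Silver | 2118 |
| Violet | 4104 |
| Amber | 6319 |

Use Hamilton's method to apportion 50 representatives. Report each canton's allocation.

Red 5; Blue 8; Green 6; Gold 4; Silver 4; Violet 9; Amber 14

Standard divisor: 23161 ÷ 50 ≈ 463.22.
Standard quotas: Red 5.5460, Blue 7.8688, Green 5.6582, Gold 3.8535, Silver 4.5723, Violet 8.8597, Amber 13.6415.
Lower quotas: Red 5, Blue 7, Green 5, Gold 3, Silver 4, Violet 8, Amber 13 (sum 45, leaving 5 seats).
Remainders in descending order: Blue 0.8688, Violet 0.8597, Gold 0.8535, Green 0.6582, Amber 0.6415, Silver 0.5723, Red 0.5460.
Largest remainders: Blue, Violet, Gold, Green, Amber receive the extra seats.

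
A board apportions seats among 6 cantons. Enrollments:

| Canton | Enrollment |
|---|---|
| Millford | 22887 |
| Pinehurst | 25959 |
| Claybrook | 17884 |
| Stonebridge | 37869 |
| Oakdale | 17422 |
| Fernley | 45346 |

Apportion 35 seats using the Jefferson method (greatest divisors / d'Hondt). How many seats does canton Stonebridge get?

Standard divisor 167367/35 ≈ 4781.914; standard quotas: Millford 4.786, Pinehurst 5.429, Claybrook 3.740, Stonebridge 7.919, Oakdale 3.643, Fernley 9.483.
Rounding down gives 4, 5, 3, 7, 3, 9 = 31 seats, so the divisor must be adjusted.
With modified divisor 4400: modified quotas Millford 5.202, Pinehurst 5.900, Claybrook 4.065, Stonebridge 8.607, Oakdale 3.960, Fernley 10.306.
Rounding down: Millford 5, Pinehurst 5, Claybrook 4, Stonebridge 8, Oakdale 3, Fernley 10 (total 35).
Stonebridge receives 8.

8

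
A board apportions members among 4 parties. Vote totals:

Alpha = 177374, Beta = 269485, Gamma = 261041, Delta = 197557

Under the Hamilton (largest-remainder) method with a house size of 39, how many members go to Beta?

12

The standard divisor is 905457/39 ≈ 23216.846.
Standard quotas: Alpha 7.6399, Beta 11.6073, Gamma 11.2436, Delta 8.5092.
Lower quotas: Alpha 7, Beta 11, Gamma 11, Delta 8 (sum 37, leaving 2 seats).
Remainders in descending order: Alpha 0.6399, Beta 0.6073, Delta 0.5092, Gamma 0.2436.
Largest remainders: Alpha, Beta receive the extra seats.
Beta receives 12.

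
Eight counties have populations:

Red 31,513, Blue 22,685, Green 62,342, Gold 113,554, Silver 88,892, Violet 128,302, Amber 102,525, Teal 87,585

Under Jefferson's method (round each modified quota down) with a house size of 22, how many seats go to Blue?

0

Standard divisor 637398/22 ≈ 28972.636; standard quotas: Red 1.088, Blue 0.783, Green 2.152, Gold 3.919, Silver 3.068, Violet 4.428, Amber 3.539, Teal 3.023.
Rounding down gives 1, 0, 2, 3, 3, 4, 3, 3 = 19 seats, so the divisor must be adjusted.
With modified divisor 24200: modified quotas Red 1.302, Blue 0.937, Green 2.576, Gold 4.692, Silver 3.673, Violet 5.302, Amber 4.237, Teal 3.619.
Rounding down: Red 1, Blue 0, Green 2, Gold 4, Silver 3, Violet 5, Amber 4, Teal 3 (total 22).
Blue receives 0.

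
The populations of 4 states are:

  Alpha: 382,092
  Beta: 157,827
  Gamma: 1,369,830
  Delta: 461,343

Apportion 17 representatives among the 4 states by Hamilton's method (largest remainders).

Alpha 3, Beta 1, Gamma 10, Delta 3

Standard divisor: 2371092 ÷ 17 = 139476.
Standard quotas: Alpha 2.7395, Beta 1.1316, Gamma 9.8213, Delta 3.3077.
Lower quotas: Alpha 2, Beta 1, Gamma 9, Delta 3 (sum 15, leaving 2 seats).
Remainders in descending order: Gamma 0.8213, Alpha 0.7395, Delta 0.3077, Beta 0.1316.
The surplus seats go to Gamma, Alpha.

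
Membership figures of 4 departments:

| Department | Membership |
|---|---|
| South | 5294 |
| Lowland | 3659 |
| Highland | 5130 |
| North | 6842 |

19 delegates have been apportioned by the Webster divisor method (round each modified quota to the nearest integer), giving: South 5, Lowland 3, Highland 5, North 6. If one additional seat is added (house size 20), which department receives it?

North

Priority for the next seat is population ÷ (current seats + 0.5).
Priorities: South 962.545, Lowland 1045.429, Highland 932.727, North 1052.615.
Highest priority: North.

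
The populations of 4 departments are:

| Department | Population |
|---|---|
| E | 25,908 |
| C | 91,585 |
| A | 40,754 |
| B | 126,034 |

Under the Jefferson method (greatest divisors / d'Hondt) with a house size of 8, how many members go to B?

Standard divisor 284281/8 ≈ 35535.125; standard quotas: E 0.729, C 2.577, A 1.147, B 3.547.
Rounding down gives 0, 2, 1, 3 = 6 seats, so the divisor must be adjusted.
With modified divisor 28200: modified quotas E 0.919, C 3.248, A 1.445, B 4.469.
Rounding down: E 0, C 3, A 1, B 4 (total 8).
B receives 4.

4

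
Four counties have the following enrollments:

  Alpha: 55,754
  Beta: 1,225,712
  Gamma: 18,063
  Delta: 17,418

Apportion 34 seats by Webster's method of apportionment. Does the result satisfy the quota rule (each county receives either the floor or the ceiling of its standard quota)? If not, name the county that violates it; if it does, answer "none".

Beta

Standard quotas: Alpha 1.439, Beta 31.645, Gamma 0.466, Delta 0.450.
Webster allocation: Alpha 1, Beta 33, Gamma 0, Delta 0.
Beta has quota 31.645 (lower 31, upper 32) but receives 33 — outside the quota interval.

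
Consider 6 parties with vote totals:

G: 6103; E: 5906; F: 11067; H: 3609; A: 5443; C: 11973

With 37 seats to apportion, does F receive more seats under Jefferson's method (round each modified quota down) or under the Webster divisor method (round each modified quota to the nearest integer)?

Jefferson

Jefferson: G 5, E 5, F 10, H 3, A 4, C 10.
Webster: G 5, E 5, F 9, H 3, A 5, C 10.
F gets 10 under Jefferson and 9 under Webster.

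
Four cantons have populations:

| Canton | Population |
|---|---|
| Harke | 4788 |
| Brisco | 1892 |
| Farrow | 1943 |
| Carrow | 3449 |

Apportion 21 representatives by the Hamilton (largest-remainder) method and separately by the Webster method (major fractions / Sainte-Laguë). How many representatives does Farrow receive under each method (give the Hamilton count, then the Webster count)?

Hamilton: Harke 8, Brisco 3, Farrow 4, Carrow 6.
Webster: Harke 9, Brisco 3, Farrow 3, Carrow 6.
Farrow gets 4 under Hamilton and 3 under Webster.

4 and 3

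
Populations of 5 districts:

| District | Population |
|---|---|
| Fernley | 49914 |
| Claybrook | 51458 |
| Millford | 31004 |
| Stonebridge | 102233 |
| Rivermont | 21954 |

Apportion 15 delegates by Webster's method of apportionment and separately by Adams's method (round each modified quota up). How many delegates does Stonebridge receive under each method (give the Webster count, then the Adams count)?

6 and 5

Webster: Fernley 3, Claybrook 3, Millford 2, Stonebridge 6, Rivermont 1.
Adams: Fernley 3, Claybrook 3, Millford 2, Stonebridge 5, Rivermont 2.
Stonebridge gets 6 under Webster and 5 under Adams.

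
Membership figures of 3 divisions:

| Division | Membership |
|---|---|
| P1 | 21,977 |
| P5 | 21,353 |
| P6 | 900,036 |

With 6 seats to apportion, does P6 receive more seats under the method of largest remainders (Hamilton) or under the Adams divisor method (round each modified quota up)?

Hamilton: P1 0, P5 0, P6 6.
Adams: P1 1, P5 1, P6 4.
P6 gets 6 under Hamilton and 4 under Adams.

Hamilton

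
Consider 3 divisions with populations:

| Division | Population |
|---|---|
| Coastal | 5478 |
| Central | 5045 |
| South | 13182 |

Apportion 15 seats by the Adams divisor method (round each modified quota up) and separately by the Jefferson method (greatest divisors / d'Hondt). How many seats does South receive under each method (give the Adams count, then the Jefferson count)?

8 and 9

Adams: Coastal 4, Central 3, South 8.
Jefferson: Coastal 3, Central 3, South 9.
South gets 8 under Adams and 9 under Jefferson.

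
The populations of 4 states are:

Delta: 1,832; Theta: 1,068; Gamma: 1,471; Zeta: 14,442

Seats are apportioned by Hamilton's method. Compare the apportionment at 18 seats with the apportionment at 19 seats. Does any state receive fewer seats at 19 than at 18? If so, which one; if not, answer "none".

none

At 18 seats: Delta 2, Theta 1, Gamma 1, Zeta 14.
At 19 seats: Delta 2, Theta 1, Gamma 1, Zeta 15.
No state's allocation decreased.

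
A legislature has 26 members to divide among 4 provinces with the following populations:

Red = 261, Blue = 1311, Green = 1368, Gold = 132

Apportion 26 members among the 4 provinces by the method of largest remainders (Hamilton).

Red: 2, Blue: 11, Green: 12, Gold: 1

Standard divisor: 3072 ÷ 26 ≈ 118.154.
Standard quotas: Red 2.209, Blue 11.096, Green 11.578, Gold 1.117.
Lower quotas: Red 2, Blue 11, Green 11, Gold 1 (sum 25, leaving 1 seat).
Remainders in descending order: Green 0.578, Red 0.209, Gold 0.117, Blue 0.096.
The surplus seat goes to Green.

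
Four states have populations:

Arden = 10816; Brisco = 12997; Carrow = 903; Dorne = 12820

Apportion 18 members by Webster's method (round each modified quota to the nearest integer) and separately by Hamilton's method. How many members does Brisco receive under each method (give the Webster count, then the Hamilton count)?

7 and 6

Webster: Arden 5, Brisco 7, Carrow 0, Dorne 6.
Hamilton: Arden 5, Brisco 6, Carrow 1, Dorne 6.
Brisco gets 7 under Webster and 6 under Hamilton.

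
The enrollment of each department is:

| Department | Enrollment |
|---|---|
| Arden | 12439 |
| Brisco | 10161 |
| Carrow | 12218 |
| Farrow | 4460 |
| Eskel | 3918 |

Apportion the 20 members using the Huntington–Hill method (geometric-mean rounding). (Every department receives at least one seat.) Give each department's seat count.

Arden 6, Brisco 5, Carrow 5, Farrow 2, Eskel 2

With divisor 2251: modified quotas Arden 5.526, Brisco 4.514, Carrow 5.428, Farrow 1.981, Eskel 1.741.
Geometric-mean thresholds: Arden √(5·6)=5.477, Brisco √(4·5)=4.472, Carrow √(5·6)=5.477, Farrow √(1·2)=1.414, Eskel √(1·2)=1.414.
Each quota rounded against its threshold gives Arden 6, Brisco 5, Carrow 5, Farrow 2, Eskel 2 (total 20).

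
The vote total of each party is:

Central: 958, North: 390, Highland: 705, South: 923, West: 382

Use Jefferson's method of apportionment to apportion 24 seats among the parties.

Central 7, North 3, Highland 5, South 7, West 2

Standard divisor 3358/24 ≈ 139.917; standard quotas: Central 6.847, North 2.787, Highland 5.039, South 6.597, West 2.730.
Rounding down gives 6, 2, 5, 6, 2 = 21 seats, so the divisor must be adjusted.
With modified divisor 129: modified quotas Central 7.426, North 3.023, Highland 5.465, South 7.155, West 2.961.
Rounding down: Central 7, North 3, Highland 5, South 7, West 2 (total 24).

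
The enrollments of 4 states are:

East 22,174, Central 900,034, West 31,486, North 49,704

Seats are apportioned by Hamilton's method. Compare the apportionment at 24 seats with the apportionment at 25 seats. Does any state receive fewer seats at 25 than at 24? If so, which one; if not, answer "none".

At 24 seats: East 1, Central 21, West 1, North 1.
At 25 seats: East 1, Central 22, West 1, North 1.
No state's allocation decreased.

none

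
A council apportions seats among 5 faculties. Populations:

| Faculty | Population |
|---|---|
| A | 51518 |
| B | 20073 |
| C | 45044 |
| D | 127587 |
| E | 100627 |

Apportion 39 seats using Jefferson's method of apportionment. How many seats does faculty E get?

11

Standard divisor 344849/39 ≈ 8842.282; standard quotas: A 5.826, B 2.270, C 5.094, D 14.429, E 11.380.
Rounding down gives 5, 2, 5, 14, 11 = 37 seats, so the divisor must be adjusted.
With modified divisor 8400: modified quotas A 6.133, B 2.390, C 5.362, D 15.189, E 11.979.
Rounding down: A 6, B 2, C 5, D 15, E 11 (total 39).
E receives 11.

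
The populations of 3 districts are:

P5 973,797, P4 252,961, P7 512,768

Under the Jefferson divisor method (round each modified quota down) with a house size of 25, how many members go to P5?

15

Standard divisor 1739526/25 ≈ 69581.04; standard quotas: P5 13.995, P4 3.635, P7 7.369.
Rounding down gives 13, 3, 7 = 23 seats, so the divisor must be adjusted.
With modified divisor 64500: modified quotas P5 15.098, P4 3.922, P7 7.950.
Rounding down: P5 15, P4 3, P7 7 (total 25).
P5 receives 15.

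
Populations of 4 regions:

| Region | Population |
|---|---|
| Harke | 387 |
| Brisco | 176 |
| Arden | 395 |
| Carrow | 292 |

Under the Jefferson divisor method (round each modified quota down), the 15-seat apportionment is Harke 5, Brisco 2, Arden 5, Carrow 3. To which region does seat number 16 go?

Priority for the next seat is population ÷ (current seats + 1).
Priorities: Harke 64.500, Brisco 58.667, Arden 65.833, Carrow 73.000.
Highest priority: Carrow.

Carrow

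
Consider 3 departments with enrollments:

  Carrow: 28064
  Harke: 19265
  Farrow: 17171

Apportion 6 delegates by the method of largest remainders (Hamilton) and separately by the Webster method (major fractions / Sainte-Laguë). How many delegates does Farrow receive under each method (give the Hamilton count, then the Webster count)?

Hamilton: Carrow 3, Harke 2, Farrow 1.
Webster: Carrow 2, Harke 2, Farrow 2.
Farrow gets 1 under Hamilton and 2 under Webster.

1 and 2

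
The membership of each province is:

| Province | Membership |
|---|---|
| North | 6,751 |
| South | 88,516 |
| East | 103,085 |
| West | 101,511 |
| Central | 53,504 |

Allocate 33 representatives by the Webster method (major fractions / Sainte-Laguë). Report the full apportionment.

Standard divisor 353367/33 ≈ 10708.091; standard quotas: North 0.630, South 8.266, East 9.627, West 9.480, Central 4.997.
Rounding to the nearest integer gives North 1, South 8, East 10, West 9, Central 5 — total 33, matching the house size, so no adjustment is needed.

North: 1, South: 8, East: 10, West: 9, Central: 5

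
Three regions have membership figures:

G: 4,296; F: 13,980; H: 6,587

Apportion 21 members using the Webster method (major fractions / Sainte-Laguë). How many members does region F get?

12

Standard divisor 24863/21 ≈ 1183.952; standard quotas: G 3.629, F 11.808, H 5.564.
Rounding to the nearest integer gives 4, 12, 6 = 22 seats, so the divisor must be adjusted.
With modified divisor 1210: modified quotas G 3.550, F 11.554, H 5.444.
Rounding to the nearest integer: G 4, F 12, H 5 (total 21).
F receives 12.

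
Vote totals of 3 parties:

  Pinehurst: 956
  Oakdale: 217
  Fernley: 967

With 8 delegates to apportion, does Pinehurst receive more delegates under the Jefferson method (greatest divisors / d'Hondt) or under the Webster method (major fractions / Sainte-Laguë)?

Jefferson

Jefferson: Pinehurst 4, Oakdale 0, Fernley 4.
Webster: Pinehurst 3, Oakdale 1, Fernley 4.
Pinehurst gets 4 under Jefferson and 3 under Webster.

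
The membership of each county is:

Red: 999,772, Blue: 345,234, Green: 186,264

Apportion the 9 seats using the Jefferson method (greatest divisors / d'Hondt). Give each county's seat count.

Standard divisor 1531270/9 ≈ 170141.111; standard quotas: Red 5.876, Blue 2.029, Green 1.095.
Rounding down gives 5, 2, 1 = 8 seats, so the divisor must be adjusted.
With modified divisor 154700: modified quotas Red 6.463, Blue 2.232, Green 1.204.
Rounding down: Red 6, Blue 2, Green 1 (total 9).

Red 6, Blue 2, Green 1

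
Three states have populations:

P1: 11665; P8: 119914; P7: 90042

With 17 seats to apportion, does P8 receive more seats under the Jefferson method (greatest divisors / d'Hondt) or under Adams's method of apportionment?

Jefferson: P1 0, P8 10, P7 7.
Adams: P1 1, P8 9, P7 7.
P8 gets 10 under Jefferson and 9 under Adams.

Jefferson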